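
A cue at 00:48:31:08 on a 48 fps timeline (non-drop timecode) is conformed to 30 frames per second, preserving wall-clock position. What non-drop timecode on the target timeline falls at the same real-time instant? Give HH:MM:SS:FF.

00:48:31:05

Source frame index: (0×3600 + 48×60 + 31) × 48 + 8 = 139736.
Real time: 139736 / (48) = 17467/6 s.
Target frame: (17467/6) × (30) = 87335.
At 30 labels/s: frame 87335 → 00:48:31:05.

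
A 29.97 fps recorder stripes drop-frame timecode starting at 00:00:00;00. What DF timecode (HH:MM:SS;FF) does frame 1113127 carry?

Each 10-minute DF block holds 10 × 60 × 30 − 9 × 2 = 17982 frames. 1113127 ÷ 17982 → 61 full blocks, remainder 16225.
Within the partial block the first minute is 1800 frames and each further minute 1798, so 9 further minute boundaries passed. Total skipped labels = 18 × 61 + 2 × 9 = 1116.
Non-drop label index = 1113127 + 1116 = 1114243; at 30 labels/s that is 10:19:01:13, i.e. DF 10:19:01;13.

10:19:01;13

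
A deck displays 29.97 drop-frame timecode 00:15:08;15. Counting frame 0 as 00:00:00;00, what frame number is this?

Complete 10-minute blocks: 1, each 17982 frames → 17982.
Remaining 5 whole minutes in the current block: 1800 + 4 × 1798 = 8992 frames.
Within the current minute: 8 × 30 + 15 − 2 = 253 (labels ;00/;01 skipped at this minute). Total = 17982 + 8992 + 253 = 27227.

27227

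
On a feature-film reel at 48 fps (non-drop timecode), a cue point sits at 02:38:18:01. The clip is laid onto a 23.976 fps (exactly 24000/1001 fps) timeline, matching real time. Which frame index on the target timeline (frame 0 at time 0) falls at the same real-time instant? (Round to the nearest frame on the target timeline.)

Source frame index: (2×3600 + 38×60 + 18) × 48 + 1 = 455905.
Real time: 455905 / (48) = 455905/48 s.
Target frame: (455905/48) × (24000/1001) = 227952500/1001 ≈ 227724.775 → 227725.

frame 227725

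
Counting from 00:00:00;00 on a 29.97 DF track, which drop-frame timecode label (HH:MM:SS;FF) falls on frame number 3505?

00:01:56;27

Each 10-minute DF block holds 10 × 60 × 30 − 9 × 2 = 17982 frames. 3505 ÷ 17982 → 0 full blocks, remainder 3505.
Within the partial block the first minute is 1800 frames and each further minute 1798, so 1 further minute boundary passed. Total skipped labels = 18 × 0 + 2 × 1 = 2.
Non-drop label index = 3505 + 2 = 3507; at 30 labels/s that is 00:01:56:27, i.e. DF 00:01:56;27.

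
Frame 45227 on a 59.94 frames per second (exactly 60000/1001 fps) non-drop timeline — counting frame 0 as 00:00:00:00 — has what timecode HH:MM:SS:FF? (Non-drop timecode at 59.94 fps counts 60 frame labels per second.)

45227 ÷ 60 = 753 full seconds, remainder 47 frames.
753 s = 0 h 12 min 33 s.
Timecode: 00:12:33:47.

00:12:33:47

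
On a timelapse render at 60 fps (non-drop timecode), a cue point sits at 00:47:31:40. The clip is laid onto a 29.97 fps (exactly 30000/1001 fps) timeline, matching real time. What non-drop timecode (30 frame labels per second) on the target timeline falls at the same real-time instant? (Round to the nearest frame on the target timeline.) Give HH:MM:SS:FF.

00:47:28:25

Source frame index: (0×3600 + 47×60 + 31) × 60 + 40 = 171100.
Real time: 171100 / (60) = 8555/3 s.
Target frame: (8555/3) × (30000/1001) = 85550000/1001 ≈ 85464.535 → 85465.
At 30 labels/s: frame 85465 → 00:47:28:25.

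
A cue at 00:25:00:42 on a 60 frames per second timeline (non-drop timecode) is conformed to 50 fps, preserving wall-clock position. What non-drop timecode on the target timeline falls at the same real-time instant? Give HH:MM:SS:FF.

00:25:00:35

Source frame index: (0×3600 + 25×60 + 0) × 60 + 42 = 90042.
Real time: 90042 / (60) = 15007/10 s.
Target frame: (15007/10) × (50) = 75035.
At 50 labels/s: frame 75035 → 00:25:00:35.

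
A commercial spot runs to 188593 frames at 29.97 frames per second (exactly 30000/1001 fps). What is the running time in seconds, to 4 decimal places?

Running time = 188593 × 1001/30000 = 188781593/30000 s ≈ 6292.7198 s.

6292.7198 seconds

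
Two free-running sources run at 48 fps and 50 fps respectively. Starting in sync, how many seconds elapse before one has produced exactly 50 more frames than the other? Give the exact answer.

25 seconds

The gap grows by |50 − 48| = 2 frames per second.
Time for a 50-frame gap: 50 ÷ (2) = 25 s.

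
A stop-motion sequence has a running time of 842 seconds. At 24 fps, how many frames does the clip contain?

20208 frames

Frames = 842 × 24 = 20208.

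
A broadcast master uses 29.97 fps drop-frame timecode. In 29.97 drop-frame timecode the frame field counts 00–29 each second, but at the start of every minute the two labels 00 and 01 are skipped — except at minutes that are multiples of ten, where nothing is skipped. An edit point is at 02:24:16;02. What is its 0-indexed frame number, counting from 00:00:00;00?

259422

As if non-drop at 30 labels/s: (2 × 3600 + 24 × 60 + 16) × 30 + 2 = 259682.
Minute boundaries passed: 144; those not divisible by 10: 144 − 14 = 130; dropped labels = 2 × 130 = 260.
Actual frame index = 259682 − 260 = 259422.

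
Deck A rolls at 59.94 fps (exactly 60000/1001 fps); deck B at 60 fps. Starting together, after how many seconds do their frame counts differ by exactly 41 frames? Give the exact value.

The gap grows by |60 − 60000/1001| = 60/1001 frames per second.
Time for a 41-frame gap: 41 ÷ (60/1001) = 41041/60 s.

41041/60 seconds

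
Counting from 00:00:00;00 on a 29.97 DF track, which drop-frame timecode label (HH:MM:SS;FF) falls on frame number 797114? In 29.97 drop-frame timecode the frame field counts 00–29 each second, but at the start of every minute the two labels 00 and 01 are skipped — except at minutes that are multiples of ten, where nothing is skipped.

Each 10-minute DF block holds 10 × 60 × 30 − 9 × 2 = 17982 frames. 797114 ÷ 17982 → 44 full blocks, remainder 5906.
Within the partial block the first minute is 1800 frames and each further minute 1798, so 3 further minute boundaries passed. Total skipped labels = 18 × 44 + 2 × 3 = 798.
Non-drop label index = 797114 + 798 = 797912; at 30 labels/s that is 07:23:17:02, i.e. DF 07:23:17;02.

07:23:17;02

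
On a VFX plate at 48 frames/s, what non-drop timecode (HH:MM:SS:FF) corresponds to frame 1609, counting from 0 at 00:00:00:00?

00:00:33:25

1609 ÷ 48 = 33 full seconds, remainder 25 frames.
33 s = 0 h 0 min 33 s.
Timecode: 00:00:33:25.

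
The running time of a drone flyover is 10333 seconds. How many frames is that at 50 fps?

516650 frames

Frames = 10333 × 50 = 516650.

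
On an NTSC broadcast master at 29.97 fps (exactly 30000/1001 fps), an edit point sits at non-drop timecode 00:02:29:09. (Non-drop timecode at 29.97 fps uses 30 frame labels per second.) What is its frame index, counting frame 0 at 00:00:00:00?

frame 4479

Total seconds to the label: (0 × 3600 + 2 × 60 + 29) = 149.
Frame index = 149 × 30 + 9 = 4479.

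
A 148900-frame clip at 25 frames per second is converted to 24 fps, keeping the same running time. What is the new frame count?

Target frames = source frames × (target rate / source rate) = 148900 × (24)/(25) = 148900 × 24/25 = 142944.

142944 frames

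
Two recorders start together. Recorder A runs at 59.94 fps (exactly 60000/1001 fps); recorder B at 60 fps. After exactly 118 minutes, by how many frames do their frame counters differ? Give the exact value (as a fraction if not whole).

424800/1001 frames

118 min = 7080 s.
A emits 60000/1001 × 7080 = 424800000/1001 frames; B emits 60 × 7080 = 424800.
Difference = 424800/1001 frames (≈ 424.3756); B is ahead of A.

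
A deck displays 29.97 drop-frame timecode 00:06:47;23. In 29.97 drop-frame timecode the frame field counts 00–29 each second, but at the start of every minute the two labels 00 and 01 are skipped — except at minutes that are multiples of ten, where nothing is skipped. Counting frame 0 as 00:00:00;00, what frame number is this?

12221

As if non-drop at 30 labels/s: (0 × 3600 + 6 × 60 + 47) × 30 + 23 = 12233.
Minute boundaries passed: 6; those not divisible by 10: 6 − 0 = 6; dropped labels = 2 × 6 = 12.
Actual frame index = 12233 − 12 = 12221.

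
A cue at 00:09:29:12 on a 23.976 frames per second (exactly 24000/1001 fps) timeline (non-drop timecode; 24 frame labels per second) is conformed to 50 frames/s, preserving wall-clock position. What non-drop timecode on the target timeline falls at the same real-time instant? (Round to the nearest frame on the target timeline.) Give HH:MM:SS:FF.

00:09:30:03

Source frame index: (0×3600 + 9×60 + 29) × 24 + 12 = 13668.
Real time: 13668 / (24000/1001) = 1140139/2000 s.
Target frame: (1140139/2000) × (50) = 1140139/40 ≈ 28503.475 → 28503.
At 50 labels/s: frame 28503 → 00:09:30:03.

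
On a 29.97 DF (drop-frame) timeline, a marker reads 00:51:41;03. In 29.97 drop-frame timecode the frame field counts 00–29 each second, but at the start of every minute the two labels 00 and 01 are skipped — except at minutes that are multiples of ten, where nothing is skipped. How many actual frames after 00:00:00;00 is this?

Complete 10-minute blocks: 5, each 17982 frames → 89910.
Remaining 1 whole minute in the current block: 1800 + 0 × 1798 = 1800 frames.
Within the current minute: 41 × 30 + 3 − 2 = 1231 (labels ;00/;01 skipped at this minute). Total = 89910 + 1800 + 1231 = 92941.

92941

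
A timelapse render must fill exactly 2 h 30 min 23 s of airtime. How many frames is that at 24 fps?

2 h 30 min 23 s = 9023 s.
Frames = 9023 × 24 = 216552.

216552 frames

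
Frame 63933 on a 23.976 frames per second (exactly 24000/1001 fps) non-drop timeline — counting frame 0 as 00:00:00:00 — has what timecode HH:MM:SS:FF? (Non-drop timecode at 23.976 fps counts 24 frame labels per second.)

63933 ÷ 24 = 2663 full seconds, remainder 21 frames.
2663 s = 0 h 44 min 23 s.
Timecode: 00:44:23:21.

00:44:23:21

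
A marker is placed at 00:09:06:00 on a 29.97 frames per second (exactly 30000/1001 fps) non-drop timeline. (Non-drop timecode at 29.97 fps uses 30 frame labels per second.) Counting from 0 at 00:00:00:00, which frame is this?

Total seconds to the label: (0 × 3600 + 9 × 60 + 6) = 546.
Frame index = 546 × 30 + 0 = 16380.

frame 16380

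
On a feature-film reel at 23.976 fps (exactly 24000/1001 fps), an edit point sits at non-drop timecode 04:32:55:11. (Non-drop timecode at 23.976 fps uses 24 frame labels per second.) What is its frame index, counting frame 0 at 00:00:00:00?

Total seconds to the label: (4 × 3600 + 32 × 60 + 55) = 16375.
Frame index = 16375 × 24 + 11 = 393011.

393011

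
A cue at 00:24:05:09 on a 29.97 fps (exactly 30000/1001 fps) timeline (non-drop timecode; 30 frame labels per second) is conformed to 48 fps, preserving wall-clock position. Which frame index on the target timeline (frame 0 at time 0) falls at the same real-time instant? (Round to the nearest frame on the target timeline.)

frame 69444

Source frame index: (0×3600 + 24×60 + 5) × 30 + 9 = 43359.
Real time: 43359 / (30000/1001) = 14467453/10000 s.
Target frame: (14467453/10000) × (48) = 43402359/625 ≈ 69443.774 → 69444.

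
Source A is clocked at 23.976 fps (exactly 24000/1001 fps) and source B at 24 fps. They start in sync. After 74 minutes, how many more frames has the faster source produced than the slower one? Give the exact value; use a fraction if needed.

74 min = 4440 s.
A emits 24000/1001 × 4440 = 106560000/1001 frames; B emits 24 × 4440 = 106560.
Difference = 106560/1001 frames (≈ 106.4535); B is ahead of A.

106560/1001 frames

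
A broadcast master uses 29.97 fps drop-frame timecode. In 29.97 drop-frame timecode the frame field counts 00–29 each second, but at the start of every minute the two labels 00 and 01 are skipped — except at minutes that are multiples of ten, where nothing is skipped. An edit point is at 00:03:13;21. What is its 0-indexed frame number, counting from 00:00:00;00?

5805

As if non-drop at 30 labels/s: (0 × 3600 + 3 × 60 + 13) × 30 + 21 = 5811.
Minute boundaries passed: 3; those not divisible by 10: 3 − 0 = 3; dropped labels = 2 × 3 = 6.
Actual frame index = 5811 − 6 = 5805.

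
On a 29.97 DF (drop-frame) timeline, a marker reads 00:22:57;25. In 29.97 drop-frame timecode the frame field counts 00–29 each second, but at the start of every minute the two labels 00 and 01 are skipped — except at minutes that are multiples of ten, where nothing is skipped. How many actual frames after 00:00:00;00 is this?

Complete 10-minute blocks: 2, each 17982 frames → 35964.
Remaining 2 whole minutes in the current block: 1800 + 1 × 1798 = 3598 frames.
Within the current minute: 57 × 30 + 25 − 2 = 1733 (labels ;00/;01 skipped at this minute). Total = 35964 + 3598 + 1733 = 41295.

41295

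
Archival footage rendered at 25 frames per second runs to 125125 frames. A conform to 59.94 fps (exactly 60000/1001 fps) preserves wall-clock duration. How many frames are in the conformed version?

Target frames = source frames × (target rate / source rate) = 125125 × (60000/1001)/(25) = 125125 × 2400/1001 = 300000.

300000 frames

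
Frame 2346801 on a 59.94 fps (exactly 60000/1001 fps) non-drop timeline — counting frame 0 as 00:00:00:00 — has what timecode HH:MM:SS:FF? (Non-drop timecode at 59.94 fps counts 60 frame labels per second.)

10:51:53:21

2346801 ÷ 60 = 39113 full seconds, remainder 21 frames.
39113 s = 10 h 51 min 53 s.
Timecode: 10:51:53:21.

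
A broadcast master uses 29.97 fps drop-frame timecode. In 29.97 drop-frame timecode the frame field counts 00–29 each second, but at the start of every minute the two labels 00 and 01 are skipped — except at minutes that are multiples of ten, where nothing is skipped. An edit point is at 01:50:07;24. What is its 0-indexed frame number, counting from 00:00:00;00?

198036

As if non-drop at 30 labels/s: (1 × 3600 + 50 × 60 + 7) × 30 + 24 = 198234.
Minute boundaries passed: 110; those not divisible by 10: 110 − 11 = 99; dropped labels = 2 × 99 = 198.
Actual frame index = 198234 − 198 = 198036.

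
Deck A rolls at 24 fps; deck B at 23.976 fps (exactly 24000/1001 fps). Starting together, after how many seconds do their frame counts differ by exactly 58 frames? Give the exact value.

29029/12 seconds

The gap grows by |24000/1001 − 24| = 24/1001 frames per second.
Time for a 58-frame gap: 58 ÷ (24/1001) = 29029/12 s.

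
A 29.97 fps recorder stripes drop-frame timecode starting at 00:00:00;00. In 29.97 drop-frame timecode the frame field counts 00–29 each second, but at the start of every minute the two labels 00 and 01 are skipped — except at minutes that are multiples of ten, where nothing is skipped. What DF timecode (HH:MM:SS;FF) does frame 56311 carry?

00:31:18;27

Ten DF minutes hold 17982 frames, so frame 56311 lies in block 3 (frames 53946–71927) with 2365 frames into that block.
The block's first minute is 1800 frames and the rest 1798 each; 2365 frames reaches minute 1, so 3 × 18 + 1 × 2 = 56 labels have been skipped so far.
Adding those back, label number 56311 + 56 = 56367 at 30 labels/s is 1878 s + 27 f = 0 h 31 min 18 s frame 27, i.e. 00:31:18;27.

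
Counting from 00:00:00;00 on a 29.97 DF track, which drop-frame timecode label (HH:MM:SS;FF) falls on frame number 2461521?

22:48:52;25

Ten DF minutes hold 17982 frames, so frame 2461521 lies in block 136 (frames 2445552–2463533) with 15969 frames into that block.
The block's first minute is 1800 frames and the rest 1798 each; 15969 frames reaches minute 8, so 136 × 18 + 8 × 2 = 2464 labels have been skipped so far.
Adding those back, label number 2461521 + 2464 = 2463985 at 30 labels/s is 82132 s + 25 f = 22 h 48 min 52 s frame 25, i.e. 22:48:52;25.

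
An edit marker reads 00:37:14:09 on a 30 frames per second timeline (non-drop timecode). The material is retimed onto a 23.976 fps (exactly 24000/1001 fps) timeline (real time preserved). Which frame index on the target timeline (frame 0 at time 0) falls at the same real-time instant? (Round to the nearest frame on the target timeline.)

Source frame index: (0×3600 + 37×60 + 14) × 30 + 9 = 67029.
Real time: 67029 / (30) = 22343/10 s.
Target frame: (22343/10) × (24000/1001) = 53623200/1001 ≈ 53569.630 → 53570.

frame 53570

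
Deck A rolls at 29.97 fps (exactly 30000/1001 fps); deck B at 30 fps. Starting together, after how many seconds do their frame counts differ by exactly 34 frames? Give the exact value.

The gap grows by |30 − 30000/1001| = 30/1001 frames per second.
Time for a 34-frame gap: 34 ÷ (30/1001) = 17017/15 s.

17017/15 seconds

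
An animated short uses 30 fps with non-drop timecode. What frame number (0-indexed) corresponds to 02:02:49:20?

frame 221090

Total seconds to the label: (2 × 3600 + 2 × 60 + 49) = 7369.
Frame index = 7369 × 30 + 20 = 221090.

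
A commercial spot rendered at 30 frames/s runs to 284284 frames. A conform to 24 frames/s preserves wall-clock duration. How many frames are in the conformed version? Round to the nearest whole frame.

Frames at target rate = 284284 × (24) / (30) = 1137136/5 ≈ 227427.200.
Nearest whole frame: 227427.

227427 frames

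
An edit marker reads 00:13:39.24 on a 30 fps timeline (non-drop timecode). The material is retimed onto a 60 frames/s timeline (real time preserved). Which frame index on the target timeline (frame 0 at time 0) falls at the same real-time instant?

Source frame index: (0×3600 + 13×60 + 39) × 30 + 24 = 24594.
Real time: 24594 / (30) = 4099/5 s.
Target frame: (4099/5) × (60) = 49188.

frame 49188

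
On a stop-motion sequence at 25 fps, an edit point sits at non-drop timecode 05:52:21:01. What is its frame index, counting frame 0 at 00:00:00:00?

frame 528526

Total seconds to the label: (5 × 3600 + 52 × 60 + 21) = 21141.
Frame index = 21141 × 25 + 1 = 528526.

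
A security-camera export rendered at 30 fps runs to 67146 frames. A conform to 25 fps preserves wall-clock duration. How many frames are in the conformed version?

Target frames = source frames × (target rate / source rate) = 67146 × (25)/(30) = 67146 × 5/6 = 55955.

55955 frames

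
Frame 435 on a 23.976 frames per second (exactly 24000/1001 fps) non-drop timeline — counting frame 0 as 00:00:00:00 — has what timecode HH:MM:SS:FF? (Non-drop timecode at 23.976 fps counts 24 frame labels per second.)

00:00:18:03

435 ÷ 24 = 18 full seconds, remainder 3 frames.
18 s = 0 h 0 min 18 s.
Timecode: 00:00:18:03.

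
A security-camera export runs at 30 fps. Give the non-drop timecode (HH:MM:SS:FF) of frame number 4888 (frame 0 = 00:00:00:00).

00:02:42:28

4888 ÷ 30 = 162 full seconds, remainder 28 frames.
162 s = 0 h 2 min 42 s.
Timecode: 00:02:42:28.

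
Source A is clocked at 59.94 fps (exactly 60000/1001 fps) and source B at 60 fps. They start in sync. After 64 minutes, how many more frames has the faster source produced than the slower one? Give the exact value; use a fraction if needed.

64 min = 3840 s.
A emits 60000/1001 × 3840 = 230400000/1001 frames; B emits 60 × 3840 = 230400.
Difference = 230400/1001 frames (≈ 230.1698); B is ahead of A.

230400/1001 frames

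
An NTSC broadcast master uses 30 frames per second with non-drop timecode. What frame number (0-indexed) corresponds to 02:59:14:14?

Total seconds to the label: (2 × 3600 + 59 × 60 + 14) = 10754.
Frame index = 10754 × 30 + 14 = 322634.

322634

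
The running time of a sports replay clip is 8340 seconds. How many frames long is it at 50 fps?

Frames = 8340 × 50 = 417000.

417000 frames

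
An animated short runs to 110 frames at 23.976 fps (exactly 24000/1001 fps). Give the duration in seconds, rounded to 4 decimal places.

4.5879 seconds

Running time = 110 × 1001/24000 = 11011/2400 s ≈ 4.5879 s.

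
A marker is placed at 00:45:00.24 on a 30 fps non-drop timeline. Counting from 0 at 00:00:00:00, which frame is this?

Total seconds to the label: (0 × 3600 + 45 × 60 + 0) = 2700.
Frame index = 2700 × 30 + 24 = 81024.

81024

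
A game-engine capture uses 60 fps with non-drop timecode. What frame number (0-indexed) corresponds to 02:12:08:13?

Total seconds to the label: (2 × 3600 + 12 × 60 + 8) = 7928.
Frame index = 7928 × 60 + 13 = 475693.

475693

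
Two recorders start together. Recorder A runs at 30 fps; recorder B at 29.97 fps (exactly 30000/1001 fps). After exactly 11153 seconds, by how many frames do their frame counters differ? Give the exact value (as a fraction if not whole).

334590/1001 frames

A emits 30 × 11153 = 334590 frames; B emits 30000/1001 × 11153 = 334590000/1001.
Difference = 334590/1001 frames (≈ 334.2557); B is behind A.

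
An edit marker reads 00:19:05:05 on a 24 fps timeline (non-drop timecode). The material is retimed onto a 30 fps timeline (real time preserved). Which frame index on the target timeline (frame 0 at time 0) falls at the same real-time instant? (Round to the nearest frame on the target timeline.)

frame 34356

Source frame index: (0×3600 + 19×60 + 5) × 24 + 5 = 27485.
Real time: 27485 / (24) = 27485/24 s.
Target frame: (27485/24) × (30) = 137425/4 ≈ 34356.250 → 34356.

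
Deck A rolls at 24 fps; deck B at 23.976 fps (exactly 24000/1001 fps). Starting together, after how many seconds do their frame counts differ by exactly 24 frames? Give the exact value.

1001 seconds

The gap grows by |24000/1001 − 24| = 24/1001 frames per second.
Time for a 24-frame gap: 24 ÷ (24/1001) = 1001 s.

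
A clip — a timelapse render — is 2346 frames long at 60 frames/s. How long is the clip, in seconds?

Running time = 2346 / (60) = 39.1 s.

39.1 seconds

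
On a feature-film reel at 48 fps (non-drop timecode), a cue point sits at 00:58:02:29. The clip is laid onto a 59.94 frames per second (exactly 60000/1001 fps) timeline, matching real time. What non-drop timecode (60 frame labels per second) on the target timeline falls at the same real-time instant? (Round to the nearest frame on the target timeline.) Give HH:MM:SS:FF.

00:57:59:08

Source frame index: (0×3600 + 58×60 + 2) × 48 + 29 = 167165.
Real time: 167165 / (48) = 167165/48 s.
Target frame: (167165/48) × (60000/1001) = 208956250/1001 ≈ 208747.502 → 208748.
At 60 labels/s: frame 208748 → 00:57:59:08.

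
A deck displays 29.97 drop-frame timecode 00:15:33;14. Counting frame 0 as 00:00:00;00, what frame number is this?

Complete 10-minute blocks: 1, each 17982 frames → 17982.
Remaining 5 whole minutes in the current block: 1800 + 4 × 1798 = 8992 frames.
Within the current minute: 33 × 30 + 14 − 2 = 1002 (labels ;00/;01 skipped at this minute). Total = 17982 + 8992 + 1002 = 27976.

27976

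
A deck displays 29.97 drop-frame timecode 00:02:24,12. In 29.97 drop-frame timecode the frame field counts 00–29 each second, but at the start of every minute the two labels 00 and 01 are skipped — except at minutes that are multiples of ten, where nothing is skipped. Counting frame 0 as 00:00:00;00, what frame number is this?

4328

Complete 10-minute blocks: 0, each 17982 frames → 0.
Remaining 2 whole minutes in the current block: 1800 + 1 × 1798 = 3598 frames.
Within the current minute: 24 × 30 + 12 − 2 = 730 (labels ;00/;01 skipped at this minute). Total = 0 + 3598 + 730 = 4328.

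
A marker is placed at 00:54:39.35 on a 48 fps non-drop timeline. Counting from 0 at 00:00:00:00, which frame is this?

Total seconds to the label: (0 × 3600 + 54 × 60 + 39) = 3279.
Frame index = 3279 × 48 + 35 = 157427.

frame 157427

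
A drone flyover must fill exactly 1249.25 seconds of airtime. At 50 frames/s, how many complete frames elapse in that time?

62462 frames

Frames = 1249.25 × 50 = 124925/2 ≈ 62462.5000.
Complete frames: 62462.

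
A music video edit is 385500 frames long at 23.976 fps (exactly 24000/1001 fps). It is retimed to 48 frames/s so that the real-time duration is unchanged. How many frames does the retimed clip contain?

Target frames = source frames × (target rate / source rate) = 385500 × (48)/(24000/1001) = 385500 × 1001/500 = 771771.

771771 frames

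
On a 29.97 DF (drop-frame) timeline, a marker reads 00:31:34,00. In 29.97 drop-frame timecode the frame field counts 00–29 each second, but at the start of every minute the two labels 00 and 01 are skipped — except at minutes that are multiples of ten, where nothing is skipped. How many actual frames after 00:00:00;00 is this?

56764

As if non-drop at 30 labels/s: (0 × 3600 + 31 × 60 + 34) × 30 + 0 = 56820.
Minute boundaries passed: 31; those not divisible by 10: 31 − 3 = 28; dropped labels = 2 × 28 = 56.
Actual frame index = 56820 − 56 = 56764.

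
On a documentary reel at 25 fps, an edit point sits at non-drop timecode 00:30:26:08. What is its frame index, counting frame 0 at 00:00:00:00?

Total seconds to the label: (0 × 3600 + 30 × 60 + 26) = 1826.
Frame index = 1826 × 25 + 8 = 45658.

45658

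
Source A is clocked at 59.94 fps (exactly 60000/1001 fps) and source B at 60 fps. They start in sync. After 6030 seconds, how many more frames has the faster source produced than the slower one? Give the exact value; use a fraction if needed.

361800/1001 frames

A emits 60000/1001 × 6030 = 361800000/1001 frames; B emits 60 × 6030 = 361800.
Difference = 361800/1001 frames (≈ 361.4386); B is ahead of A.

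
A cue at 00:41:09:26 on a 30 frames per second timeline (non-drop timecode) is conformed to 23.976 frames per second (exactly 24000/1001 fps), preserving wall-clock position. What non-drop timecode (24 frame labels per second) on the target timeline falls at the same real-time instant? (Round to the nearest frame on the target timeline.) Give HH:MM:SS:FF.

Source frame index: (0×3600 + 41×60 + 9) × 30 + 26 = 74096.
Real time: 74096 / (30) = 37048/15 s.
Target frame: (37048/15) × (24000/1001) = 5388800/91 ≈ 59217.582 → 59218.
At 24 labels/s: frame 59218 → 00:41:07:10.

00:41:07:10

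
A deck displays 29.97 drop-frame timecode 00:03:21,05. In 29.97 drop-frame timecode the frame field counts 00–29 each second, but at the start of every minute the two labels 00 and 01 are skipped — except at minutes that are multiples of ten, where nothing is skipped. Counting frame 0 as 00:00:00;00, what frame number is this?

As if non-drop at 30 labels/s: (0 × 3600 + 3 × 60 + 21) × 30 + 5 = 6035.
Minute boundaries passed: 3; those not divisible by 10: 3 − 0 = 3; dropped labels = 2 × 3 = 6.
Actual frame index = 6035 − 6 = 6029.

6029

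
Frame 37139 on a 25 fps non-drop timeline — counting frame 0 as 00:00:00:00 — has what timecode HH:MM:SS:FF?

37139 ÷ 25 = 1485 full seconds, remainder 14 frames.
1485 s = 0 h 24 min 45 s.
Timecode: 00:24:45:14.

00:24:45:14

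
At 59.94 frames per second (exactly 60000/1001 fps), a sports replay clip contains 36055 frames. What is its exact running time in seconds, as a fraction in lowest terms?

7218211/12000 seconds

Running time = 36055 ÷ (60000/1001) = 36055 × 1001/60000 = 7218211/12000 s.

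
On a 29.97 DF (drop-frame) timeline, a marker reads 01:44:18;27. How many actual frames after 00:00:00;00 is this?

Complete 10-minute blocks: 10, each 17982 frames → 179820.
Remaining 4 whole minutes in the current block: 1800 + 3 × 1798 = 7194 frames.
Within the current minute: 18 × 30 + 27 − 2 = 565 (labels ;00/;01 skipped at this minute). Total = 179820 + 7194 + 565 = 187579.

187579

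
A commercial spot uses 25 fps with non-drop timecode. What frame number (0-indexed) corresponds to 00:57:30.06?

86256

Total seconds to the label: (0 × 3600 + 57 × 60 + 30) = 3450.
Frame index = 3450 × 25 + 6 = 86256.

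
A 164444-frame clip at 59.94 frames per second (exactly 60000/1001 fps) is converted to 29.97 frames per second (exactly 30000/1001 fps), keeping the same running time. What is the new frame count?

Target frames = source frames × (target rate / source rate) = 164444 × (30000/1001)/(60000/1001) = 164444 × 1/2 = 82222.

82222 frames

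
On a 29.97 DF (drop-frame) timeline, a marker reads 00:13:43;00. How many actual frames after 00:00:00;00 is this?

24666

Complete 10-minute blocks: 1, each 17982 frames → 17982.
Remaining 3 whole minutes in the current block: 1800 + 2 × 1798 = 5396 frames.
Within the current minute: 43 × 30 + 0 − 2 = 1288 (labels ;00/;01 skipped at this minute). Total = 17982 + 5396 + 1288 = 24666.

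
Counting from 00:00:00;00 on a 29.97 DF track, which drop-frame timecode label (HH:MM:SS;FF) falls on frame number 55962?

00:31:07;08

Each 10-minute DF block holds 10 × 60 × 30 − 9 × 2 = 17982 frames. 55962 ÷ 17982 → 3 full blocks, remainder 2016.
Within the partial block the first minute is 1800 frames and each further minute 1798, so 1 further minute boundary passed. Total skipped labels = 18 × 3 + 2 × 1 = 56.
Non-drop label index = 55962 + 56 = 56018; at 30 labels/s that is 00:31:07:08, i.e. DF 00:31:07;08.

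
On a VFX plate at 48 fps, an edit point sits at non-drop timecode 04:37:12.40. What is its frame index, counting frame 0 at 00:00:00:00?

Total seconds to the label: (4 × 3600 + 37 × 60 + 12) = 16632.
Frame index = 16632 × 48 + 40 = 798376.

798376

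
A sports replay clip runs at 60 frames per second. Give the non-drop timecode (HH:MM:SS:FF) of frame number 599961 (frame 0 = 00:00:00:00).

02:46:39:21

599961 ÷ 60 = 9999 full seconds, remainder 21 frames.
9999 s = 2 h 46 min 39 s.
Timecode: 02:46:39:21.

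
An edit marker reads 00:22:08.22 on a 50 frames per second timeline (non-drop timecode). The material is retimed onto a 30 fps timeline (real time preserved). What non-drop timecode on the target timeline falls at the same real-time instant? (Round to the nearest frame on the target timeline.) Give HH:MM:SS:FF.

00:22:08:13

Source frame index: (0×3600 + 22×60 + 8) × 50 + 22 = 66422.
Real time: 66422 / (50) = 33211/25 s.
Target frame: (33211/25) × (30) = 199266/5 ≈ 39853.200 → 39853.
At 30 labels/s: frame 39853 → 00:22:08:13.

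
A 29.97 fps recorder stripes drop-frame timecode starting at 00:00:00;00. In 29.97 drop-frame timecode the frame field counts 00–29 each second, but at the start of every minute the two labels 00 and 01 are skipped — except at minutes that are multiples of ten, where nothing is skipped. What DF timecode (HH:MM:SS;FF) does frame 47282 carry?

Ten DF minutes hold 17982 frames, so frame 47282 lies in block 2 (frames 35964–53945) with 11318 frames into that block.
The block's first minute is 1800 frames and the rest 1798 each; 11318 frames reaches minute 6, so 2 × 18 + 6 × 2 = 48 labels have been skipped so far.
Adding those back, label number 47282 + 48 = 47330 at 30 labels/s is 1577 s + 20 f = 0 h 26 min 17 s frame 20, i.e. 00:26:17;20.

00:26:17;20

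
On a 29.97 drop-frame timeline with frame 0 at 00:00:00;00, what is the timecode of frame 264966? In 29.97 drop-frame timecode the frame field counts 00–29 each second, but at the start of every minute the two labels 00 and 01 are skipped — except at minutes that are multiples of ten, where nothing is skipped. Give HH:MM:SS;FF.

02:27:21;02

Ten DF minutes hold 17982 frames, so frame 264966 lies in block 14 (frames 251748–269729) with 13218 frames into that block.
The block's first minute is 1800 frames and the rest 1798 each; 13218 frames reaches minute 7, so 14 × 18 + 7 × 2 = 266 labels have been skipped so far.
Adding those back, label number 264966 + 266 = 265232 at 30 labels/s is 8841 s + 2 f = 2 h 27 min 21 s frame 2, i.e. 02:27:21;02.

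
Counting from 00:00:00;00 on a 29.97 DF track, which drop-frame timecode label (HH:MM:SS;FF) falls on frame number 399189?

03:41:59;17

Ten DF minutes hold 17982 frames, so frame 399189 lies in block 22 (frames 395604–413585) with 3585 frames into that block.
The block's first minute is 1800 frames and the rest 1798 each; 3585 frames reaches minute 1, so 22 × 18 + 1 × 2 = 398 labels have been skipped so far.
Adding those back, label number 399189 + 398 = 399587 at 30 labels/s is 13319 s + 17 f = 3 h 41 min 59 s frame 17, i.e. 03:41:59;17.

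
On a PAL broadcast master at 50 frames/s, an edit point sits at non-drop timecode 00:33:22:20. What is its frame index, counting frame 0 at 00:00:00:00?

Total seconds to the label: (0 × 3600 + 33 × 60 + 22) = 2002.
Frame index = 2002 × 50 + 20 = 100120.

frame 100120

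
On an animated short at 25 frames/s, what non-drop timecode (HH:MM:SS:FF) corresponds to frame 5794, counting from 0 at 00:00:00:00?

5794 ÷ 25 = 231 full seconds, remainder 19 frames.
231 s = 0 h 3 min 51 s.
Timecode: 00:03:51:19.

00:03:51:19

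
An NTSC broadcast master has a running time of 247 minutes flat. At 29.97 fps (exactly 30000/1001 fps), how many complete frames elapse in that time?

444155 frames

247 min = 14820 s.
Frames = 14820 × 30000/1001 = 34200000/77 ≈ 444155.8442.
Complete frames: 444155.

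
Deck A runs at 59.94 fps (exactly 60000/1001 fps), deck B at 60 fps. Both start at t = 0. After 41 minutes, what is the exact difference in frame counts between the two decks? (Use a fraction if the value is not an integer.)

147600/1001 frames

41 min = 2460 s.
A emits 60000/1001 × 2460 = 147600000/1001 frames; B emits 60 × 2460 = 147600.
Difference = 147600/1001 frames (≈ 147.4525); B is ahead of A.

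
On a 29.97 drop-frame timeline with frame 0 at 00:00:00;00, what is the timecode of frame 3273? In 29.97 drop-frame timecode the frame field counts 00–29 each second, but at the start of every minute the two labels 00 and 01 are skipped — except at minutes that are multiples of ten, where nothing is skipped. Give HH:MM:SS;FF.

Each 10-minute DF block holds 10 × 60 × 30 − 9 × 2 = 17982 frames. 3273 ÷ 17982 → 0 full blocks, remainder 3273.
Within the partial block the first minute is 1800 frames and each further minute 1798, so 1 further minute boundary passed. Total skipped labels = 18 × 0 + 2 × 1 = 2.
Non-drop label index = 3273 + 2 = 3275; at 30 labels/s that is 00:01:49:05, i.e. DF 00:01:49;05.

00:01:49;05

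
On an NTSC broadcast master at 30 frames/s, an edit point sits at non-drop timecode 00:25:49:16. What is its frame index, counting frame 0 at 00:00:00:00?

frame 46486

Total seconds to the label: (0 × 3600 + 25 × 60 + 49) = 1549.
Frame index = 1549 × 30 + 16 = 46486.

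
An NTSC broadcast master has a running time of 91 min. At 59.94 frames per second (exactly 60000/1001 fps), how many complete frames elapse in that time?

327272 frames

91 min = 5460 s.
Frames = 5460 × 60000/1001 = 3600000/11 ≈ 327272.7273.
Complete frames: 327272.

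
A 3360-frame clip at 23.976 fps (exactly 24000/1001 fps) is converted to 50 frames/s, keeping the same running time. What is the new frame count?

Target frames = source frames × (target rate / source rate) = 3360 × (50)/(24000/1001) = 3360 × 1001/480 = 7007.

7007 frames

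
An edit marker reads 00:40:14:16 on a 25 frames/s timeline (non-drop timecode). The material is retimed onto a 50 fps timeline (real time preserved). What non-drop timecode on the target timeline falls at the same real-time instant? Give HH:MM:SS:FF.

Source frame index: (0×3600 + 40×60 + 14) × 25 + 16 = 60366.
Real time: 60366 / (25) = 60366/25 s.
Target frame: (60366/25) × (50) = 120732.
At 50 labels/s: frame 120732 → 00:40:14:32.

00:40:14:32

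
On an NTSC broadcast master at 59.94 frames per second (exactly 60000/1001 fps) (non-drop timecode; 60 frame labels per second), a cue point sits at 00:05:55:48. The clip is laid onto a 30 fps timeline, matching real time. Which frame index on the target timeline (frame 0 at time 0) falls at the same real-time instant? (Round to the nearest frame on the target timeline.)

frame 10685

Source frame index: (0×3600 + 5×60 + 55) × 60 + 48 = 21348.
Real time: 21348 / (60000/1001) = 1780779/5000 s.
Target frame: (1780779/5000) × (30) = 5342337/500 ≈ 10684.674 → 10685.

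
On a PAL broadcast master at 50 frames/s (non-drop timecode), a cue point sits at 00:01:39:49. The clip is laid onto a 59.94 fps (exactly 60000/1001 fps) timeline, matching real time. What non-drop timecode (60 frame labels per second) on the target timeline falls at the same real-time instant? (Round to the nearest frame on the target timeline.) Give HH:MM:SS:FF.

00:01:39:53

Source frame index: (0×3600 + 1×60 + 39) × 50 + 49 = 4999.
Real time: 4999 / (50) = 4999/50 s.
Target frame: (4999/50) × (60000/1001) = 5998800/1001 ≈ 5992.807 → 5993.
At 60 labels/s: frame 5993 → 00:01:39:53.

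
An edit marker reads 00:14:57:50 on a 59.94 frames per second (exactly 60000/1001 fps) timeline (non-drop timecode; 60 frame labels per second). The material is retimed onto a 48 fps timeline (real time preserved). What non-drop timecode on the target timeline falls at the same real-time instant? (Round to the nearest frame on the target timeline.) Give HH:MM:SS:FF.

00:14:58:35

Source frame index: (0×3600 + 14×60 + 57) × 60 + 50 = 53870.
Real time: 53870 / (60000/1001) = 5392387/6000 s.
Target frame: (5392387/6000) × (48) = 5392387/125 ≈ 43139.096 → 43139.
At 48 labels/s: frame 43139 → 00:14:58:35.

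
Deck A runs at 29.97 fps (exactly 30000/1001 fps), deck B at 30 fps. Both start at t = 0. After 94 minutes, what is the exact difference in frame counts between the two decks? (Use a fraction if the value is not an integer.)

169200/1001 frames

94 min = 5640 s.
A emits 30000/1001 × 5640 = 169200000/1001 frames; B emits 30 × 5640 = 169200.
Difference = 169200/1001 frames (≈ 169.0310); B is ahead of A.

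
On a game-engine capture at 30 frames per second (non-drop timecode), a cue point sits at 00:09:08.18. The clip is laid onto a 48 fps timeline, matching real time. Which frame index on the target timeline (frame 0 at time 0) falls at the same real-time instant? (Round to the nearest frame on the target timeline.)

Source frame index: (0×3600 + 9×60 + 8) × 30 + 18 = 16458.
Real time: 16458 / (30) = 2743/5 s.
Target frame: (2743/5) × (48) = 131664/5 ≈ 26332.800 → 26333.

frame 26333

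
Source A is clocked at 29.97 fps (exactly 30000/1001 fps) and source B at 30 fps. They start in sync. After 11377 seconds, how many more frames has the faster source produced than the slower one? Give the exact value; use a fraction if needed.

341310/1001 frames

A emits 30000/1001 × 11377 = 341310000/1001 frames; B emits 30 × 11377 = 341310.
Difference = 341310/1001 frames (≈ 340.9690); B is ahead of A.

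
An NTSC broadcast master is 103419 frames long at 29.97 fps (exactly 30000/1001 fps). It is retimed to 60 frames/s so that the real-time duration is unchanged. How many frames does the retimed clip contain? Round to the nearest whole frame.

207045 frames

Frames at target rate = 103419 × (60) / (30000/1001) = 103522419/500 ≈ 207044.838.
Nearest whole frame: 207045.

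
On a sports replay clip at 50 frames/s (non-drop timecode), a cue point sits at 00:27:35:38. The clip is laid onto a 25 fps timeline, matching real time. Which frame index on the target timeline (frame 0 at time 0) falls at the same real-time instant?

frame 41394

Source frame index: (0×3600 + 27×60 + 35) × 50 + 38 = 82788.
Real time: 82788 / (50) = 41394/25 s.
Target frame: (41394/25) × (25) = 41394.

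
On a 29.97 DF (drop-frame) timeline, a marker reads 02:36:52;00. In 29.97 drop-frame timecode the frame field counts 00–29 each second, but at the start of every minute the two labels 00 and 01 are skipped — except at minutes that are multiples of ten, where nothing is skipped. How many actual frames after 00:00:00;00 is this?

Complete 10-minute blocks: 15, each 17982 frames → 269730.
Remaining 6 whole minutes in the current block: 1800 + 5 × 1798 = 10790 frames.
Within the current minute: 52 × 30 + 0 − 2 = 1558 (labels ;00/;01 skipped at this minute). Total = 269730 + 10790 + 1558 = 282078.

282078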